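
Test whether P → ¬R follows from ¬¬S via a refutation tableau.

No

Initial set: {¬¬S; ¬(P → ¬R)}.
¬¬S: drop double negation, giving S.
¬(P → ¬R): α-rule — add P, ¬¬R.
○ open, literals {P=T, R=T, S=T}.
0 branches closed, 1 open.
An open branch gives a countermodel: P=T, R=T, S=T (unmentioned atoms arbitrary); the premises hold there but the conclusion fails.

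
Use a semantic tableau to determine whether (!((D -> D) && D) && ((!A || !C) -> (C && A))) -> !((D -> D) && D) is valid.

Valid

Assume the negation and expand:
Initial set: {!((!((D -> D) && D) && ((!A || !C) -> (C && A))) -> !((D -> D) && D))}.
!((!((D -> D) && D) && ((!A || !C) -> (C && A))) -> !((D -> D) && D)): α-rule — add (!((D -> D) && D) && ((!A || !C) -> (C && A))), !!((D -> D) && D).
(!((D -> D) && D) && ((!A || !C) -> (C && A))): α-rule — add !((D -> D) && D), ((!A || !C) -> (C && A)).
!!((D -> D) && D): α-rule — add (D -> D), D.
!((D -> D) && D): β-rule — branch into !(D -> D)  //  !D.
  branch 1 (add !(D -> D)):
    !(D -> D): α-rule — add D, !D.
    × closes — contains both D and !D.
  branch 2 (add !D):
    × closes — contains both D and !D.
All 2 branches close.
Every branch closed, so the negation is unsatisfiable and the formula is valid.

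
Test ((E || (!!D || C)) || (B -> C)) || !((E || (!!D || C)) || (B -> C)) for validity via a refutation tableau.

Assume the negation and expand:
Initial set: {F (((E || (!!D || C)) || (B -> C)) || !((E || (!!D || C)) || (B -> C)))}.
F (((E || (!!D || C)) || (B -> C)) || !((E || (!!D || C)) || (B -> C))): α-rule — add F ((E || (!!D || C)) || (B -> C)), F !((E || (!!D || C)) || (B -> C)).
F ((E || (!!D || C)) || (B -> C)): α-rule — add F (E || (!!D || C)), F (B -> C).
F (E || (!!D || C)): α-rule — add F E, F (!!D || C).
F (B -> C): α-rule — add T B, F C.
F (!!D || C): α-rule — add F !!D, F C.
F !!D: drop double negation, giving F D.
F !((E || (!!D || C)) || (B -> C)): β-rule — branch into T (E || (!!D || C))  //  T (B -> C).
  branch 1 (add T (E || (!!D || C))):
    T (E || (!!D || C)): β-rule — branch into T E  //  T (!!D || C).
      branch 1.1 (add T E):
        × closes — contains both E and !E.
      branch 1.2 (add T (!!D || C)):
        T (!!D || C): β-rule — branch into T !!D  //  T C.
          branch 1.2.1 (add T !!D):
            T !!D: drop double negation, giving T D.
            × closes — contains both D and !D.
          branch 1.2.2 (add T C):
            × closes — contains both C and !C.
  branch 2 (add T (B -> C)):
    T (B -> C): β-rule — branch into F B  //  T C.
      branch 2.1 (add F B):
        × closes — contains both B and !B.
      branch 2.2 (add T C):
        × closes — contains both C and !C.
All 5 branches close.
Every branch closed, so the negation is unsatisfiable and the formula is valid.

Valid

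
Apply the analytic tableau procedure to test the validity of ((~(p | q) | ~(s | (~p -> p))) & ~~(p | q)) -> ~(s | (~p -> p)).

Assume the negation and expand:
Initial set: {~(((~(p | q) | ~(s | (~p -> p))) & ~~(p | q)) -> ~(s | (~p -> p)))}.
~(((~(p | q) | ~(s | (~p -> p))) & ~~(p | q)) -> ~(s | (~p -> p))): α-rule — add ((~(p | q) | ~(s | (~p -> p))) & ~~(p | q)), ~~(s | (~p -> p)).
((~(p | q) | ~(s | (~p -> p))) & ~~(p | q)): α-rule — add (~(p | q) | ~(s | (~p -> p))), ~~(p | q).
~~(p | q): drop double negation, giving (p | q).
~~(s | (~p -> p)): β-rule — branch into s  //  (~p -> p).
  branch 1 (add s):
    (~(p | q) | ~(s | (~p -> p))): β-rule — branch into ~(p | q)  //  ~(s | (~p -> p)).
      branch 1.1 (add ~(p | q)):
        ~(p | q): α-rule — add ~p, ~q.
        (p | q): β-rule — branch into p  //  q.
          branch 1.1.1 (add p):
            × closes — contains both p and ~p.
          branch 1.1.2 (add q):
            × closes — contains both q and ~q.
      branch 1.2 (add ~(s | (~p -> p))):
        ~(s | (~p -> p)): α-rule — add ~s, ~(~p -> p).
        × closes — contains both s and ~s.
  branch 2 (add (~p -> p)):
    (~(p | q) | ~(s | (~p -> p))): β-rule — branch into ~(p | q)  //  ~(s | (~p -> p)).
      branch 2.1 (add ~(p | q)):
        ~(p | q): α-rule — add ~p, ~q.
        (p | q): β-rule — branch into p  //  q.
          branch 2.1.1 (add p):
            × closes — contains both p and ~p.
          branch 2.1.2 (add q):
            × closes — contains both q and ~q.
      branch 2.2 (add ~(s | (~p -> p))):
        ~(s | (~p -> p)): α-rule — add ~s, ~(~p -> p).
        ~(~p -> p): α-rule — add ~p, ~p.
        (p | q): β-rule — branch into p  //  q.
          branch 2.2.1 (add p):
            × closes — contains both p and ~p.
          branch 2.2.2 (add q):
            (~p -> p): β-rule — branch into ~~p  //  p.
              branch 2.2.2.1 (add ~~p):
                × closes — contains both p and ~p.
              branch 2.2.2.2 (add p):
                × closes — contains both p and ~p.
All 8 branches close.
Every branch closed, so the negation is unsatisfiable and the formula is valid.

Valid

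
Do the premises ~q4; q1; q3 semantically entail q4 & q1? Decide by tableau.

Initial set: {T ~q4; T q1; T q3; F (q4 & q1)}.
F (q4 & q1): β-rule — branch into F q4  //  F q1.
  branch 1 (add F q4):
    ○ open, literals {q1=true, q3=true, q4=false}.
  branch 2 (add F q1):
    × closes — contains both q1 and ~q1.
1 branch closed, 1 open.
An open branch gives a countermodel: q1=true, q3=true, q4=false (unmentioned atoms arbitrary); the premises hold there but the conclusion fails.

No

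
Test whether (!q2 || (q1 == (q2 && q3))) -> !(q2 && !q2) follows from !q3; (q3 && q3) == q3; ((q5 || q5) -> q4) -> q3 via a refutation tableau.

Yes

Initial set: {T !q3; T ((q3 && q3) == q3); T (((q5 || q5) -> q4) -> q3); F ((!q2 || (q1 == (q2 && q3))) -> !(q2 && !q2))}.
F ((!q2 || (q1 == (q2 && q3))) -> !(q2 && !q2)): α-rule — add T (!q2 || (q1 == (q2 && q3))), F !(q2 && !q2).
F !(q2 && !q2): α-rule — add T q2, T !q2.
× closes — contains both q2 and !q2.
All 1 branch closes.
Every branch closed, so the premises entail the conclusion.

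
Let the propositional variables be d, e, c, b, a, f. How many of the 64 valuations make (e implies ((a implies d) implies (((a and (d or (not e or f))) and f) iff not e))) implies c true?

Initial set: {((e implies ((a implies d) implies (((a and (d or (not e or f))) and f) iff not e))) implies c)}.
((e implies ((a implies d) implies (((a and (d or (not e or f))) and f) iff not e))) implies c): β-rule — branch into not (e implies ((a implies d) implies (((a and (d or (not e or f))) and f) iff not e)))  //  c.
  branch 1 (add not (e implies ((a implies d) implies (((a and (d or (not e or f))) and f) iff not e)))):
    not (e implies ((a implies d) implies (((a and (d or (not e or f))) and f) iff not e))): α-rule — add e, not ((a implies d) implies (((a and (d or (not e or f))) and f) iff not e)).
    not ((a implies d) implies (((a and (d or (not e or f))) and f) iff not e)): α-rule — add (a implies d), not (((a and (d or (not e or f))) and f) iff not e).
    (a implies d): β-rule — branch into not a  //  d.
      branch 1.1 (add not a):
        not (((a and (d or (not e or f))) and f) iff not e): β-rule — branch into ((a and (d or (not e or f))) and f), not not e  //  not ((a and (d or (not e or f))) and f), not e.
          branch 1.1.1 (add ((a and (d or (not e or f))) and f), not not e):
            ((a and (d or (not e or f))) and f): α-rule — add (a and (d or (not e or f))), f.
            (a and (d or (not e or f))): α-rule — add a, (d or (not e or f)).
            × closes — contains both a and not a.
          branch 1.1.2 (add not ((a and (d or (not e or f))) and f), not e):
            × closes — contains both e and not e.
      branch 1.2 (add d):
        not (((a and (d or (not e or f))) and f) iff not e): β-rule — branch into ((a and (d or (not e or f))) and f), not not e  //  not ((a and (d or (not e or f))) and f), not e.
          branch 1.2.1 (add ((a and (d or (not e or f))) and f), not not e):
            ((a and (d or (not e or f))) and f): α-rule — add (a and (d or (not e or f))), f.
            (a and (d or (not e or f))): α-rule — add a, (d or (not e or f)).
            (d or (not e or f)): β-rule — branch into d  //  (not e or f).
              branch 1.2.1.1 (add d):
                ○ open, literals {a=T, d=T, e=T, f=T}.
              branch 1.2.1.2 (add (not e or f)):
                (not e or f): β-rule — branch into not e  //  f.
                  branch 1.2.1.2.1 (add not e):
                    × closes — contains both e and not e.
                  branch 1.2.1.2.2 (add f):
                    ○ open, literals {a=T, d=T, e=T, f=T}.
          branch 1.2.2 (add not ((a and (d or (not e or f))) and f), not e):
            × closes — contains both e and not e.
  branch 2 (add c):
    ○ open, literals {c=T}.
4 branches closed, 3 open.
Each open branch fixes some atoms; the unmentioned ones are free. Counting distinct full assignments: branch {a=T, d=T, e=T, f=T} (c, b) contributes 4 new; branch {a=T, d=T, e=T, f=T} (c, b) contributes 0 new; branch {c=T} (d, e, b, a, f) contributes 30 new. Total: 34.

34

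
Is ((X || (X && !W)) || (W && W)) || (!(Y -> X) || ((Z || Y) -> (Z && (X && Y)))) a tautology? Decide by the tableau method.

Not valid

Assume the negation and expand:
Initial set: {!(((X || (X && !W)) || (W && W)) || (!(Y -> X) || ((Z || Y) -> (Z && (X && Y)))))}.
!(((X || (X && !W)) || (W && W)) || (!(Y -> X) || ((Z || Y) -> (Z && (X && Y))))): α-rule — add !((X || (X && !W)) || (W && W)), !(!(Y -> X) || ((Z || Y) -> (Z && (X && Y)))).
!((X || (X && !W)) || (W && W)): α-rule — add !(X || (X && !W)), !(W && W).
!(!(Y -> X) || ((Z || Y) -> (Z && (X && Y)))): α-rule — add !!(Y -> X), !((Z || Y) -> (Z && (X && Y))).
!(X || (X && !W)): α-rule — add !X, !(X && !W).
!((Z || Y) -> (Z && (X && Y))): α-rule — add (Z || Y), !(Z && (X && Y)).
!(W && W): β-rule — branch into !W  //  !W.
  branch 1 (add !W):
    !!(Y -> X): β-rule — branch into !Y  //  X.
      branch 1.1 (add !Y):
        !(X && !W): β-rule — branch into !X  //  !!W.
          branch 1.1.1 (add !X):
            (Z || Y): β-rule — branch into Z  //  Y.
              branch 1.1.1.1 (add Z):
                !(Z && (X && Y)): β-rule — branch into !Z  //  !(X && Y).
                  branch 1.1.1.1.1 (add !Z):
                    × closes — contains both Z and !Z.
                  branch 1.1.1.1.2 (add !(X && Y)):
                    !(X && Y): β-rule — branch into !X  //  !Y.
                      branch 1.1.1.1.2.1 (add !X):
                        ○ open, literals {W=false, X=false, Y=false, Z=true}.
                      branch 1.1.1.1.2.2 (add !Y):
                        ○ open, literals {W=false, X=false, Y=false, Z=true}.
              branch 1.1.1.2 (add Y):
                × closes — contains both Y and !Y.
          branch 1.1.2 (add !!W):
            × closes — contains both W and !W.
      branch 1.2 (add X):
        × closes — contains both X and !X.
  branch 2 (add !W):
    !!(Y -> X): β-rule — branch into !Y  //  X.
      branch 2.1 (add !Y):
        !(X && !W): β-rule — branch into !X  //  !!W.
          branch 2.1.1 (add !X):
            (Z || Y): β-rule — branch into Z  //  Y.
              branch 2.1.1.1 (add Z):
                !(Z && (X && Y)): β-rule — branch into !Z  //  !(X && Y).
                  branch 2.1.1.1.1 (add !Z):
                    × closes — contains both Z and !Z.
                  branch 2.1.1.1.2 (add !(X && Y)):
                    !(X && Y): β-rule — branch into !X  //  !Y.
                      branch 2.1.1.1.2.1 (add !X):
                        ○ open, literals {W=false, X=false, Y=false, Z=true}.
                      branch 2.1.1.1.2.2 (add !Y):
                        ○ open, literals {W=false, X=false, Y=false, Z=true}.
              branch 2.1.1.2 (add Y):
                × closes — contains both Y and !Y.
          branch 2.1.2 (add !!W):
            × closes — contains both W and !W.
      branch 2.2 (add X):
        × closes — contains both X and !X.
8 branches closed, 4 open.
An open branch gives a countermodel: W=false, X=false, Y=false, Z=true (unmentioned atoms arbitrary); under it the original formula is false.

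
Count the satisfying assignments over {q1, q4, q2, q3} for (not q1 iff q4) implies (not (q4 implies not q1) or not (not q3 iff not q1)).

12

Initial set: {((not q1 iff q4) implies (not (q4 implies not q1) or not (not q3 iff not q1)))}.
((not q1 iff q4) implies (not (q4 implies not q1) or not (not q3 iff not q1))): β-rule — branch into not (not q1 iff q4)  //  (not (q4 implies not q1) or not (not q3 iff not q1)).
  branch 1 (add not (not q1 iff q4)):
    not (not q1 iff q4): β-rule — branch into not q1, not q4  //  not not q1, q4.
      branch 1.1 (add not q1, not q4):
        ○ open, literals {q1=false, q4=false}.
      branch 1.2 (add not not q1, q4):
        ○ open, literals {q1=true, q4=true}.
  branch 2 (add (not (q4 implies not q1) or not (not q3 iff not q1))):
    (not (q4 implies not q1) or not (not q3 iff not q1)): β-rule — branch into not (q4 implies not q1)  //  not (not q3 iff not q1).
      branch 2.1 (add not (q4 implies not q1)):
        not (q4 implies not q1): α-rule — add q4, not not q1.
        ○ open, literals {q1=true, q4=true}.
      branch 2.2 (add not (not q3 iff not q1)):
        not (not q3 iff not q1): β-rule — branch into not q3, not not q1  //  not not q3, not q1.
          branch 2.2.1 (add not q3, not not q1):
            ○ open, literals {q1=true, q3=false}.
          branch 2.2.2 (add not not q3, not q1):
            ○ open, literals {q1=false, q3=true}.
0 branches closed, 5 open.
Each open branch fixes some atoms; the unmentioned ones are free. Counting distinct full assignments: branch {q1=false, q4=false} (q2, q3) contributes 4 new; branch {q1=true, q4=true} (q2, q3) contributes 4 new; branch {q1=true, q4=true} (q2, q3) contributes 0 new; branch {q1=true, q3=false} (q4, q2) contributes 2 new; branch {q1=false, q3=true} (q4, q2) contributes 2 new. Total: 12.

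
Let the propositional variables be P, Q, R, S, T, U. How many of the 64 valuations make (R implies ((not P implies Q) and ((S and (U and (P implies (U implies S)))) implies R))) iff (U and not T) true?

20

Initial set: {((R implies ((not P implies Q) and ((S and (U and (P implies (U implies S)))) implies R))) iff (U and not T))}.
((R implies ((not P implies Q) and ((S and (U and (P implies (U implies S)))) implies R))) iff (U and not T)): β-rule — branch into (R implies ((not P implies Q) and ((S and (U and (P implies (U implies S)))) implies R))), (U and not T)  //  not (R implies ((not P implies Q) and ((S and (U and (P implies (U implies S)))) implies R))), not (U and not T).
  branch 1 (add (R implies ((not P implies Q) and ((S and (U and (P implies (U implies S)))) implies R))), (U and not T)):
    (U and not T): α-rule — add U, not T.
    (R implies ((not P implies Q) and ((S and (U and (P implies (U implies S)))) implies R))): β-rule — branch into not R  //  ((not P implies Q) and ((S and (U and (P implies (U implies S)))) implies R)).
      branch 1.1 (add not R):
        ○ open, literals {R=F, T=F, U=T}.
      branch 1.2 (add ((not P implies Q) and ((S and (U and (P implies (U implies S)))) implies R))):
        ((not P implies Q) and ((S and (U and (P implies (U implies S)))) implies R)): α-rule — add (not P implies Q), ((S and (U and (P implies (U implies S)))) implies R).
        (not P implies Q): β-rule — branch into not not P  //  Q.
          branch 1.2.1 (add not not P):
            ((S and (U and (P implies (U implies S)))) implies R): β-rule — branch into not (S and (U and (P implies (U implies S))))  //  R.
              branch 1.2.1.1 (add not (S and (U and (P implies (U implies S))))):
                not (S and (U and (P implies (U implies S)))): β-rule — branch into not S  //  not (U and (P implies (U implies S))).
                  branch 1.2.1.1.1 (add not S):
                    ○ open, literals {P=T, S=F, T=F, U=T}.
                  branch 1.2.1.1.2 (add not (U and (P implies (U implies S)))):
                    not (U and (P implies (U implies S))): β-rule — branch into not U  //  not (P implies (U implies S)).
                      branch 1.2.1.1.2.1 (add not U):
                        × closes — contains both U and not U.
                      branch 1.2.1.1.2.2 (add not (P implies (U implies S))):
                        not (P implies (U implies S)): α-rule — add P, not (U implies S).
                        not (U implies S): α-rule — add U, not S.
                        ○ open, literals {P=T, S=F, T=F, U=T}.
              branch 1.2.1.2 (add R):
                ○ open, literals {P=T, R=T, T=F, U=T}.
          branch 1.2.2 (add Q):
            ((S and (U and (P implies (U implies S)))) implies R): β-rule — branch into not (S and (U and (P implies (U implies S))))  //  R.
              branch 1.2.2.1 (add not (S and (U and (P implies (U implies S))))):
                not (S and (U and (P implies (U implies S)))): β-rule — branch into not S  //  not (U and (P implies (U implies S))).
                  branch 1.2.2.1.1 (add not S):
                    ○ open, literals {Q=T, S=F, T=F, U=T}.
                  branch 1.2.2.1.2 (add not (U and (P implies (U implies S)))):
                    not (U and (P implies (U implies S))): β-rule — branch into not U  //  not (P implies (U implies S)).
                      branch 1.2.2.1.2.1 (add not U):
                        × closes — contains both U and not U.
                      branch 1.2.2.1.2.2 (add not (P implies (U implies S))):
                        not (P implies (U implies S)): α-rule — add P, not (U implies S).
                        not (U implies S): α-rule — add U, not S.
                        ○ open, literals {P=T, Q=T, S=F, T=F, U=T}.
              branch 1.2.2.2 (add R):
                ○ open, literals {Q=T, R=T, T=F, U=T}.
  branch 2 (add not (R implies ((not P implies Q) and ((S and (U and (P implies (U implies S)))) implies R))), not (U and not T)):
    not (R implies ((not P implies Q) and ((S and (U and (P implies (U implies S)))) implies R))): α-rule — add R, not ((not P implies Q) and ((S and (U and (P implies (U implies S)))) implies R)).
    not (U and not T): β-rule — branch into not U  //  not not T.
      branch 2.1 (add not U):
        not ((not P implies Q) and ((S and (U and (P implies (U implies S)))) implies R)): β-rule — branch into not (not P implies Q)  //  not ((S and (U and (P implies (U implies S)))) implies R).
          branch 2.1.1 (add not (not P implies Q)):
            not (not P implies Q): α-rule — add not P, not Q.
            ○ open, literals {P=F, Q=F, R=T, U=F}.
          branch 2.1.2 (add not ((S and (U and (P implies (U implies S)))) implies R)):
            not ((S and (U and (P implies (U implies S)))) implies R): α-rule — add (S and (U and (P implies (U implies S)))), not R.
            × closes — contains both R and not R.
      branch 2.2 (add not not T):
        not ((not P implies Q) and ((S and (U and (P implies (U implies S)))) implies R)): β-rule — branch into not (not P implies Q)  //  not ((S and (U and (P implies (U implies S)))) implies R).
          branch 2.2.1 (add not (not P implies Q)):
            not (not P implies Q): α-rule — add not P, not Q.
            ○ open, literals {P=F, Q=F, R=T, T=T}.
          branch 2.2.2 (add not ((S and (U and (P implies (U implies S)))) implies R)):
            not ((S and (U and (P implies (U implies S)))) implies R): α-rule — add (S and (U and (P implies (U implies S)))), not R.
            × closes — contains both R and not R.
4 branches closed, 9 open.
Each open branch fixes some atoms; the unmentioned ones are free. Counting distinct full assignments: branch {R=F, T=F, U=T} (P, Q, S) contributes 8 new; branch {P=T, S=F, T=F, U=T} (Q, R) contributes 2 new; branch {P=T, S=F, T=F, U=T} (Q, R) contributes 0 new; branch {P=T, R=T, T=F, U=T} (Q, S) contributes 2 new; branch {Q=T, S=F, T=F, U=T} (P, R) contributes 1 new; branch {P=T, Q=T, S=F, T=F, U=T} (R) contributes 0 new; branch {Q=T, R=T, T=F, U=T} (P, S) contributes 1 new; branch {P=F, Q=F, R=T, U=F} (S, T) contributes 4 new; branch {P=F, Q=F, R=T, T=T} (S, U) contributes 2 new. Total: 20.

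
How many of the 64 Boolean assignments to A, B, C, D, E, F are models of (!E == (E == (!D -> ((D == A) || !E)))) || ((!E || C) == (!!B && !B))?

20

Initial set: {((!E == (E == (!D -> ((D == A) || !E)))) || ((!E || C) == (!!B && !B)))}.
((!E == (E == (!D -> ((D == A) || !E)))) || ((!E || C) == (!!B && !B))): β-rule — branch into (!E == (E == (!D -> ((D == A) || !E))))  //  ((!E || C) == (!!B && !B)).
  branch 1 (add (!E == (E == (!D -> ((D == A) || !E))))):
    (!E == (E == (!D -> ((D == A) || !E)))): β-rule — branch into !E, (E == (!D -> ((D == A) || !E)))  //  !!E, !(E == (!D -> ((D == A) || !E))).
      branch 1.1 (add !E, (E == (!D -> ((D == A) || !E)))):
        (E == (!D -> ((D == A) || !E))): β-rule — branch into E, (!D -> ((D == A) || !E))  //  !E, !(!D -> ((D == A) || !E)).
          branch 1.1.1 (add E, (!D -> ((D == A) || !E))):
            × closes — contains both E and !E.
          branch 1.1.2 (add !E, !(!D -> ((D == A) || !E))):
            !(!D -> ((D == A) || !E)): α-rule — add !D, !((D == A) || !E).
            !((D == A) || !E): α-rule — add !(D == A), !!E.
            × closes — contains both E and !E.
      branch 1.2 (add !!E, !(E == (!D -> ((D == A) || !E)))):
        !(E == (!D -> ((D == A) || !E))): β-rule — branch into E, !(!D -> ((D == A) || !E))  //  !E, (!D -> ((D == A) || !E)).
          branch 1.2.1 (add E, !(!D -> ((D == A) || !E))):
            !(!D -> ((D == A) || !E)): α-rule — add !D, !((D == A) || !E).
            !((D == A) || !E): α-rule — add !(D == A), !!E.
            !(D == A): β-rule — branch into D, !A  //  !D, A.
              branch 1.2.1.1 (add D, !A):
                × closes — contains both D and !D.
              branch 1.2.1.2 (add !D, A):
                ○ open, literals {A=true, D=false, E=true}.
          branch 1.2.2 (add !E, (!D -> ((D == A) || !E))):
            × closes — contains both E and !E.
  branch 2 (add ((!E || C) == (!!B && !B))):
    ((!E || C) == (!!B && !B)): β-rule — branch into (!E || C), (!!B && !B)  //  !(!E || C), !(!!B && !B).
      branch 2.1 (add (!E || C), (!!B && !B)):
        (!!B && !B): α-rule — add !!B, !B.
        !!B: drop double negation, giving B.
        × closes — contains both B and !B.
      branch 2.2 (add !(!E || C), !(!!B && !B)):
        !(!E || C): α-rule — add !!E, !C.
        !(!!B && !B): β-rule — branch into !!!B  //  !!B.
          branch 2.2.1 (add !!!B):
            !!!B: drop double negation, giving !B.
            ○ open, literals {B=false, C=false, E=true}.
          branch 2.2.2 (add !!B):
            ○ open, literals {B=true, C=false, E=true}.
5 branches closed, 3 open.
Each open branch fixes some atoms; the unmentioned ones are free. Counting distinct full assignments: branch {A=true, D=false, E=true} (B, C, F) contributes 8 new; branch {B=false, C=false, E=true} (A, D, F) contributes 6 new; branch {B=true, C=false, E=true} (A, D, F) contributes 6 new. Total: 20.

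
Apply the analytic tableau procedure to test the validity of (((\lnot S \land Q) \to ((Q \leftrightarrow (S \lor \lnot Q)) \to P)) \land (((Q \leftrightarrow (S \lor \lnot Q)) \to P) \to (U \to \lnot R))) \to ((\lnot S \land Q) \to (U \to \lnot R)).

Assume the negation and expand:
Initial set: {\lnot ((((\lnot S \land Q) \to ((Q \leftrightarrow (S \lor \lnot Q)) \to P)) \land (((Q \leftrightarrow (S \lor \lnot Q)) \to P) \to (U \to \lnot R))) \to ((\lnot S \land Q) \to (U \to \lnot R)))}.
\lnot ((((\lnot S \land Q) \to ((Q \leftrightarrow (S \lor \lnot Q)) \to P)) \land (((Q \leftrightarrow (S \lor \lnot Q)) \to P) \to (U \to \lnot R))) \to ((\lnot S \land Q) \to (U \to \lnot R))): α-rule — add (((\lnot S \land Q) \to ((Q \leftrightarrow (S \lor \lnot Q)) \to P)) \land (((Q \leftrightarrow (S \lor \lnot Q)) \to P) \to (U \to \lnot R))), \lnot ((\lnot S \land Q) \to (U \to \lnot R)).
(((\lnot S \land Q) \to ((Q \leftrightarrow (S \lor \lnot Q)) \to P)) \land (((Q \leftrightarrow (S \lor \lnot Q)) \to P) \to (U \to \lnot R))): α-rule — add ((\lnot S \land Q) \to ((Q \leftrightarrow (S \lor \lnot Q)) \to P)), (((Q \leftrightarrow (S \lor \lnot Q)) \to P) \to (U \to \lnot R)).
\lnot ((\lnot S \land Q) \to (U \to \lnot R)): α-rule — add (\lnot S \land Q), \lnot (U \to \lnot R).
(\lnot S \land Q): α-rule — add \lnot S, Q.
\lnot (U \to \lnot R): α-rule — add U, \lnot \lnot R.
((\lnot S \land Q) \to ((Q \leftrightarrow (S \lor \lnot Q)) \to P)): β-rule — branch into \lnot (\lnot S \land Q)  //  ((Q \leftrightarrow (S \lor \lnot Q)) \to P).
  branch 1 (add \lnot (\lnot S \land Q)):
    (((Q \leftrightarrow (S \lor \lnot Q)) \to P) \to (U \to \lnot R)): β-rule — branch into \lnot ((Q \leftrightarrow (S \lor \lnot Q)) \to P)  //  (U \to \lnot R).
      branch 1.1 (add \lnot ((Q \leftrightarrow (S \lor \lnot Q)) \to P)):
        \lnot ((Q \leftrightarrow (S \lor \lnot Q)) \to P): α-rule — add (Q \leftrightarrow (S \lor \lnot Q)), \lnot P.
        \lnot (\lnot S \land Q): β-rule — branch into \lnot \lnot S  //  \lnot Q.
          branch 1.1.1 (add \lnot \lnot S):
            × closes — contains both S and \lnot S.
          branch 1.1.2 (add \lnot Q):
            × closes — contains both Q and \lnot Q.
      branch 1.2 (add (U \to \lnot R)):
        \lnot (\lnot S \land Q): β-rule — branch into \lnot \lnot S  //  \lnot Q.
          branch 1.2.1 (add \lnot \lnot S):
            × closes — contains both S and \lnot S.
          branch 1.2.2 (add \lnot Q):
            × closes — contains both Q and \lnot Q.
  branch 2 (add ((Q \leftrightarrow (S \lor \lnot Q)) \to P)):
    (((Q \leftrightarrow (S \lor \lnot Q)) \to P) \to (U \to \lnot R)): β-rule — branch into \lnot ((Q \leftrightarrow (S \lor \lnot Q)) \to P)  //  (U \to \lnot R).
      branch 2.1 (add \lnot ((Q \leftrightarrow (S \lor \lnot Q)) \to P)):
        \lnot ((Q \leftrightarrow (S \lor \lnot Q)) \to P): α-rule — add (Q \leftrightarrow (S \lor \lnot Q)), \lnot P.
        ((Q \leftrightarrow (S \lor \lnot Q)) \to P): β-rule — branch into \lnot (Q \leftrightarrow (S \lor \lnot Q))  //  P.
          branch 2.1.1 (add \lnot (Q \leftrightarrow (S \lor \lnot Q))):
            (Q \leftrightarrow (S \lor \lnot Q)): β-rule — branch into Q, (S \lor \lnot Q)  //  \lnot Q, \lnot (S \lor \lnot Q).
              branch 2.1.1.1 (add Q, (S \lor \lnot Q)):
                \lnot (Q \leftrightarrow (S \lor \lnot Q)): β-rule — branch into Q, \lnot (S \lor \lnot Q)  //  \lnot Q, (S \lor \lnot Q).
                  branch 2.1.1.1.1 (add Q, \lnot (S \lor \lnot Q)):
                    \lnot (S \lor \lnot Q): α-rule — add \lnot S, \lnot \lnot Q.
                    (S \lor \lnot Q): β-rule — branch into S  //  \lnot Q.
                      branch 2.1.1.1.1.1 (add S):
                        × closes — contains both S and \lnot S.
                      branch 2.1.1.1.1.2 (add \lnot Q):
                        × closes — contains both Q and \lnot Q.
                  branch 2.1.1.1.2 (add \lnot Q, (S \lor \lnot Q)):
                    × closes — contains both Q and \lnot Q.
              branch 2.1.1.2 (add \lnot Q, \lnot (S \lor \lnot Q)):
                × closes — contains both Q and \lnot Q.
          branch 2.1.2 (add P):
            × closes — contains both P and \lnot P.
      branch 2.2 (add (U \to \lnot R)):
        ((Q \leftrightarrow (S \lor \lnot Q)) \to P): β-rule — branch into \lnot (Q \leftrightarrow (S \lor \lnot Q))  //  P.
          branch 2.2.1 (add \lnot (Q \leftrightarrow (S \lor \lnot Q))):
            (U \to \lnot R): β-rule — branch into \lnot U  //  \lnot R.
              branch 2.2.1.1 (add \lnot U):
                × closes — contains both U and \lnot U.
              branch 2.2.1.2 (add \lnot R):
                × closes — contains both R and \lnot R.
          branch 2.2.2 (add P):
            (U \to \lnot R): β-rule — branch into \lnot U  //  \lnot R.
              branch 2.2.2.1 (add \lnot U):
                × closes — contains both U and \lnot U.
              branch 2.2.2.2 (add \lnot R):
                × closes — contains both R and \lnot R.
All 13 branches close.
Every branch closed, so the negation is unsatisfiable and the formula is valid.

Valid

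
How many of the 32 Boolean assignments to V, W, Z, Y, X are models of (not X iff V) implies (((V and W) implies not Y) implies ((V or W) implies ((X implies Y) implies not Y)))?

28

Initial set: {T ((not X iff V) implies (((V and W) implies not Y) implies ((V or W) implies ((X implies Y) implies not Y))))}.
T ((not X iff V) implies (((V and W) implies not Y) implies ((V or W) implies ((X implies Y) implies not Y)))): β-rule — branch into F (not X iff V)  //  T (((V and W) implies not Y) implies ((V or W) implies ((X implies Y) implies not Y))).
  branch 1 (add F (not X iff V)):
    F (not X iff V): β-rule — branch into T not X, F V  //  F not X, T V.
      branch 1.1 (add T not X, F V):
        ○ open, literals {V=false, X=false}.
      branch 1.2 (add F not X, T V):
        ○ open, literals {V=true, X=true}.
  branch 2 (add T (((V and W) implies not Y) implies ((V or W) implies ((X implies Y) implies not Y)))):
    T (((V and W) implies not Y) implies ((V or W) implies ((X implies Y) implies not Y))): β-rule — branch into F ((V and W) implies not Y)  //  T ((V or W) implies ((X implies Y) implies not Y)).
      branch 2.1 (add F ((V and W) implies not Y)):
        F ((V and W) implies not Y): α-rule — add T (V and W), F not Y.
        T (V and W): α-rule — add T V, T W.
        ○ open, literals {V=true, W=true, Y=true}.
      branch 2.2 (add T ((V or W) implies ((X implies Y) implies not Y))):
        T ((V or W) implies ((X implies Y) implies not Y)): β-rule — branch into F (V or W)  //  T ((X implies Y) implies not Y).
          branch 2.2.1 (add F (V or W)):
            F (V or W): α-rule — add F V, F W.
            ○ open, literals {V=false, W=false}.
          branch 2.2.2 (add T ((X implies Y) implies not Y)):
            T ((X implies Y) implies not Y): β-rule — branch into F (X implies Y)  //  T not Y.
              branch 2.2.2.1 (add F (X implies Y)):
                F (X implies Y): α-rule — add T X, F Y.
                ○ open, literals {X=true, Y=false}.
              branch 2.2.2.2 (add T not Y):
                ○ open, literals {Y=false}.
0 branches closed, 6 open.
Each open branch fixes some atoms; the unmentioned ones are free. Counting distinct full assignments: branch {V=false, X=false} (W, Z, Y) contributes 8 new; branch {V=true, X=true} (W, Z, Y) contributes 8 new; branch {V=true, W=true, Y=true} (Z, X) contributes 2 new; branch {V=false, W=false} (Z, Y, X) contributes 4 new; branch {X=true, Y=false} (V, W, Z) contributes 2 new; branch {Y=false} (V, W, Z, X) contributes 4 new. Total: 28.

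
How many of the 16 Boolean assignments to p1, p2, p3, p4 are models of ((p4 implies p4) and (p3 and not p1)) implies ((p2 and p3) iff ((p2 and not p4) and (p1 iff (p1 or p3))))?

14

Initial set: {(((p4 implies p4) and (p3 and not p1)) implies ((p2 and p3) iff ((p2 and not p4) and (p1 iff (p1 or p3)))))}.
(((p4 implies p4) and (p3 and not p1)) implies ((p2 and p3) iff ((p2 and not p4) and (p1 iff (p1 or p3))))): β-rule — branch into not ((p4 implies p4) and (p3 and not p1))  //  ((p2 and p3) iff ((p2 and not p4) and (p1 iff (p1 or p3)))).
  branch 1 (add not ((p4 implies p4) and (p3 and not p1))):
    not ((p4 implies p4) and (p3 and not p1)): β-rule — branch into not (p4 implies p4)  //  not (p3 and not p1).
      branch 1.1 (add not (p4 implies p4)):
        not (p4 implies p4): α-rule — add p4, not p4.
        × closes — contains both p4 and not p4.
      branch 1.2 (add not (p3 and not p1)):
        not (p3 and not p1): β-rule — branch into not p3  //  not not p1.
          branch 1.2.1 (add not p3):
            ○ open, literals {p3=false}.
          branch 1.2.2 (add not not p1):
            ○ open, literals {p1=true}.
  branch 2 (add ((p2 and p3) iff ((p2 and not p4) and (p1 iff (p1 or p3))))):
    ((p2 and p3) iff ((p2 and not p4) and (p1 iff (p1 or p3)))): β-rule — branch into (p2 and p3), ((p2 and not p4) and (p1 iff (p1 or p3)))  //  not (p2 and p3), not ((p2 and not p4) and (p1 iff (p1 or p3))).
      branch 2.1 (add (p2 and p3), ((p2 and not p4) and (p1 iff (p1 or p3)))):
        (p2 and p3): α-rule — add p2, p3.
        ((p2 and not p4) and (p1 iff (p1 or p3))): α-rule — add (p2 and not p4), (p1 iff (p1 or p3)).
        (p2 and not p4): α-rule — add p2, not p4.
        (p1 iff (p1 or p3)): β-rule — branch into p1, (p1 or p3)  //  not p1, not (p1 or p3).
          branch 2.1.1 (add p1, (p1 or p3)):
            (p1 or p3): β-rule — branch into p1  //  p3.
              branch 2.1.1.1 (add p1):
                ○ open, literals {p1=true, p2=true, p3=true, p4=false}.
              branch 2.1.1.2 (add p3):
                ○ open, literals {p1=true, p2=true, p3=true, p4=false}.
          branch 2.1.2 (add not p1, not (p1 or p3)):
            not (p1 or p3): α-rule — add not p1, not p3.
            × closes — contains both p3 and not p3.
      branch 2.2 (add not (p2 and p3), not ((p2 and not p4) and (p1 iff (p1 or p3)))):
        not (p2 and p3): β-rule — branch into not p2  //  not p3.
          branch 2.2.1 (add not p2):
            not ((p2 and not p4) and (p1 iff (p1 or p3))): β-rule — branch into not (p2 and not p4)  //  not (p1 iff (p1 or p3)).
              branch 2.2.1.1 (add not (p2 and not p4)):
                not (p2 and not p4): β-rule — branch into not p2  //  not not p4.
                  branch 2.2.1.1.1 (add not p2):
                    ○ open, literals {p2=false}.
                  branch 2.2.1.1.2 (add not not p4):
                    ○ open, literals {p2=false, p4=true}.
              branch 2.2.1.2 (add not (p1 iff (p1 or p3))):
                not (p1 iff (p1 or p3)): β-rule — branch into p1, not (p1 or p3)  //  not p1, (p1 or p3).
                  branch 2.2.1.2.1 (add p1, not (p1 or p3)):
                    not (p1 or p3): α-rule — add not p1, not p3.
                    × closes — contains both p1 and not p1.
                  branch 2.2.1.2.2 (add not p1, (p1 or p3)):
                    (p1 or p3): β-rule — branch into p1  //  p3.
                      branch 2.2.1.2.2.1 (add p1):
                        × closes — contains both p1 and not p1.
                      branch 2.2.1.2.2.2 (add p3):
                        ○ open, literals {p1=false, p2=false, p3=true}.
          branch 2.2.2 (add not p3):
            not ((p2 and not p4) and (p1 iff (p1 or p3))): β-rule — branch into not (p2 and not p4)  //  not (p1 iff (p1 or p3)).
              branch 2.2.2.1 (add not (p2 and not p4)):
                not (p2 and not p4): β-rule — branch into not p2  //  not not p4.
                  branch 2.2.2.1.1 (add not p2):
                    ○ open, literals {p2=false, p3=false}.
                  branch 2.2.2.1.2 (add not not p4):
                    ○ open, literals {p3=false, p4=true}.
              branch 2.2.2.2 (add not (p1 iff (p1 or p3))):
                not (p1 iff (p1 or p3)): β-rule — branch into p1, not (p1 or p3)  //  not p1, (p1 or p3).
                  branch 2.2.2.2.1 (add p1, not (p1 or p3)):
                    not (p1 or p3): α-rule — add not p1, not p3.
                    × closes — contains both p1 and not p1.
                  branch 2.2.2.2.2 (add not p1, (p1 or p3)):
                    (p1 or p3): β-rule — branch into p1  //  p3.
                      branch 2.2.2.2.2.1 (add p1):
                        × closes — contains both p1 and not p1.
                      branch 2.2.2.2.2.2 (add p3):
                        × closes — contains both p3 and not p3.
7 branches closed, 9 open.
Each open branch fixes some atoms; the unmentioned ones are free. Counting distinct full assignments: branch {p3=false} (p1, p2, p4) contributes 8 new; branch {p1=true} (p2, p3, p4) contributes 4 new; branch {p1=true, p2=true, p3=true, p4=false} (none free) contributes 0 new; branch {p1=true, p2=true, p3=true, p4=false} (none free) contributes 0 new; branch {p2=false} (p1, p3, p4) contributes 2 new; branch {p2=false, p4=true} (p1, p3) contributes 0 new; branch {p1=false, p2=false, p3=true} (p4) contributes 0 new; branch {p2=false, p3=false} (p1, p4) contributes 0 new; branch {p3=false, p4=true} (p1, p2) contributes 0 new. Total: 14.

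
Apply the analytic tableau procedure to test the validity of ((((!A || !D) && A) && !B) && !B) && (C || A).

Assume the negation and expand:
Initial set: {!(((((!A || !D) && A) && !B) && !B) && (C || A))}.
!(((((!A || !D) && A) && !B) && !B) && (C || A)): β-rule — branch into !((((!A || !D) && A) && !B) && !B)  //  !(C || A).
  branch 1 (add !((((!A || !D) && A) && !B) && !B)):
    !((((!A || !D) && A) && !B) && !B): β-rule — branch into !(((!A || !D) && A) && !B)  //  !!B.
      branch 1.1 (add !(((!A || !D) && A) && !B)):
        !(((!A || !D) && A) && !B): β-rule — branch into !((!A || !D) && A)  //  !!B.
          branch 1.1.1 (add !((!A || !D) && A)):
            !((!A || !D) && A): β-rule — branch into !(!A || !D)  //  !A.
              branch 1.1.1.1 (add !(!A || !D)):
                !(!A || !D): α-rule — add !!A, !!D.
                ○ open, literals {A=true, D=true}.
              branch 1.1.1.2 (add !A):
                ○ open, literals {A=false}.
          branch 1.1.2 (add !!B):
            ○ open, literals {B=true}.
      branch 1.2 (add !!B):
        ○ open, literals {B=true}.
  branch 2 (add !(C || A)):
    !(C || A): α-rule — add !C, !A.
    ○ open, literals {A=false, C=false}.
0 branches closed, 5 open.
An open branch gives a countermodel: A=true, D=true (unmentioned atoms arbitrary); under it the original formula is false.

Not valid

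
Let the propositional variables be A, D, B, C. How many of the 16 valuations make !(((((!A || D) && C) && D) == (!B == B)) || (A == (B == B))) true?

2

Initial set: {!(((((!A || D) && C) && D) == (!B == B)) || (A == (B == B)))}.
!(((((!A || D) && C) && D) == (!B == B)) || (A == (B == B))): α-rule — add !((((!A || D) && C) && D) == (!B == B)), !(A == (B == B)).
!((((!A || D) && C) && D) == (!B == B)): β-rule — branch into (((!A || D) && C) && D), !(!B == B)  //  !(((!A || D) && C) && D), (!B == B).
  branch 1 (add (((!A || D) && C) && D), !(!B == B)):
    (((!A || D) && C) && D): α-rule — add ((!A || D) && C), D.
    ((!A || D) && C): α-rule — add (!A || D), C.
    !(A == (B == B)): β-rule — branch into A, !(B == B)  //  !A, (B == B).
      branch 1.1 (add A, !(B == B)):
        !(!B == B): β-rule — branch into !B, !B  //  !!B, B.
          branch 1.1.1 (add !B, !B):
            (!A || D): β-rule — branch into !A  //  D.
              branch 1.1.1.1 (add !A):
                × closes — contains both A and !A.
              branch 1.1.1.2 (add D):
                !(B == B): β-rule — branch into B, !B  //  !B, B.
                  branch 1.1.1.2.1 (add B, !B):
                    × closes — contains both B and !B.
                  branch 1.1.1.2.2 (add !B, B):
                    × closes — contains both B and !B.
          branch 1.1.2 (add !!B, B):
            (!A || D): β-rule — branch into !A  //  D.
              branch 1.1.2.1 (add !A):
                × closes — contains both A and !A.
              branch 1.1.2.2 (add D):
                !(B == B): β-rule — branch into B, !B  //  !B, B.
                  branch 1.1.2.2.1 (add B, !B):
                    × closes — contains both B and !B.
                  branch 1.1.2.2.2 (add !B, B):
                    × closes — contains both B and !B.
      branch 1.2 (add !A, (B == B)):
        !(!B == B): β-rule — branch into !B, !B  //  !!B, B.
          branch 1.2.1 (add !B, !B):
            (!A || D): β-rule — branch into !A  //  D.
              branch 1.2.1.1 (add !A):
                (B == B): β-rule — branch into B, B  //  !B, !B.
                  branch 1.2.1.1.1 (add B, B):
                    × closes — contains both B and !B.
                  branch 1.2.1.1.2 (add !B, !B):
                    ○ open, literals {A=F, B=F, C=T, D=T}.
              branch 1.2.1.2 (add D):
                (B == B): β-rule — branch into B, B  //  !B, !B.
                  branch 1.2.1.2.1 (add B, B):
                    × closes — contains both B and !B.
                  branch 1.2.1.2.2 (add !B, !B):
                    ○ open, literals {A=F, B=F, C=T, D=T}.
          branch 1.2.2 (add !!B, B):
            (!A || D): β-rule — branch into !A  //  D.
              branch 1.2.2.1 (add !A):
                (B == B): β-rule — branch into B, B  //  !B, !B.
                  branch 1.2.2.1.1 (add B, B):
                    ○ open, literals {A=F, B=T, C=T, D=T}.
                  branch 1.2.2.1.2 (add !B, !B):
                    × closes — contains both B and !B.
              branch 1.2.2.2 (add D):
                (B == B): β-rule — branch into B, B  //  !B, !B.
                  branch 1.2.2.2.1 (add B, B):
                    ○ open, literals {A=F, B=T, C=T, D=T}.
                  branch 1.2.2.2.2 (add !B, !B):
                    × closes — contains both B and !B.
  branch 2 (add !(((!A || D) && C) && D), (!B == B)):
    !(A == (B == B)): β-rule — branch into A, !(B == B)  //  !A, (B == B).
      branch 2.1 (add A, !(B == B)):
        !(((!A || D) && C) && D): β-rule — branch into !((!A || D) && C)  //  !D.
          branch 2.1.1 (add !((!A || D) && C)):
            (!B == B): β-rule — branch into !B, B  //  !!B, !B.
              branch 2.1.1.1 (add !B, B):
                × closes — contains both B and !B.
              branch 2.1.1.2 (add !!B, !B):
                × closes — contains both B and !B.
          branch 2.1.2 (add !D):
            (!B == B): β-rule — branch into !B, B  //  !!B, !B.
              branch 2.1.2.1 (add !B, B):
                × closes — contains both B and !B.
              branch 2.1.2.2 (add !!B, !B):
                × closes — contains both B and !B.
      branch 2.2 (add !A, (B == B)):
        !(((!A || D) && C) && D): β-rule — branch into !((!A || D) && C)  //  !D.
          branch 2.2.1 (add !((!A || D) && C)):
            (!B == B): β-rule — branch into !B, B  //  !!B, !B.
              branch 2.2.1.1 (add !B, B):
                × closes — contains both B and !B.
              branch 2.2.1.2 (add !!B, !B):
                × closes — contains both B and !B.
          branch 2.2.2 (add !D):
            (!B == B): β-rule — branch into !B, B  //  !!B, !B.
              branch 2.2.2.1 (add !B, B):
                × closes — contains both B and !B.
              branch 2.2.2.2 (add !!B, !B):
                × closes — contains both B and !B.
18 branches closed, 4 open.
Each open branch fixes some atoms; the unmentioned ones are free. Counting distinct full assignments: branch {A=F, B=F, C=T, D=T} (none free) contributes 1 new; branch {A=F, B=F, C=T, D=T} (none free) contributes 0 new; branch {A=F, B=T, C=T, D=T} (none free) contributes 1 new; branch {A=F, B=T, C=T, D=T} (none free) contributes 0 new. Total: 2.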